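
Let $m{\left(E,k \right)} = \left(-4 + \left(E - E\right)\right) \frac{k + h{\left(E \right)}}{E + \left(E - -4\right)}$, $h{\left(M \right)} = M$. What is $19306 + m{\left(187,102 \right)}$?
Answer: $\frac{3648256}{189} \approx 19303.0$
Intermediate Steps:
$m{\left(E,k \right)} = - \frac{4 \left(E + k\right)}{4 + 2 E}$ ($m{\left(E,k \right)} = \left(-4 + \left(E - E\right)\right) \frac{k + E}{E + \left(E - -4\right)} = \left(-4 + 0\right) \frac{E + k}{E + \left(E + 4\right)} = - 4 \frac{E + k}{E + \left(4 + E\right)} = - 4 \frac{E + k}{4 + 2 E} = - \frac{4 \left(E + k\right)}{4 + 2 E}$)
$19306 + m{\left(187,102 \right)} = 19306 + \frac{2 \left(\left(-1\right) 187 - 102\right)}{2 + 187} = 19306 + \frac{2 \left(-187 - 102\right)}{189} = 19306 + 2 \cdot \frac{1}{189} \left(-289\right) = 19306 - \frac{578}{189} = \frac{3648256}{189}$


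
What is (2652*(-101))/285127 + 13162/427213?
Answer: -110677014902/121809961051 ≈ -0.90860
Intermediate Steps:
(2652*(-101))/285127 + 13162/427213 = -267852*1/285127 + 13162*(1/427213) = -267852/285127 + 13162/427213 = -110677014902/121809961051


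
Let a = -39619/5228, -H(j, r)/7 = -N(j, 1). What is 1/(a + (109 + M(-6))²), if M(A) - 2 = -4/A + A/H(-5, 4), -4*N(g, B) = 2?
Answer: 2305548/29620901729 ≈ 7.7835e-5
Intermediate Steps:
N(g, B) = -½ (N(g, B) = -¼*2 = -½)
H(j, r) = -7/2 (H(j, r) = -(-7)*(-1)/2 = -7*½ = -7/2)
a = -39619/5228 (a = -39619*1/5228 = -39619/5228 ≈ -7.5782)
M(A) = 2 - 4/A - 2*A/7 (M(A) = 2 + (-4/A + A/(-7/2)) = 2 + (-4/A + A*(-2/7)) = 2 + (-4/A - 2*A/7) = 2 - 4/A - 2*A/7)
1/(a + (109 + M(-6))²) = 1/(-39619/5228 + (109 + (2 - 4/(-6) - 2/7*(-6)))²) = 1/(-39619/5228 + (109 + (2 - 4*(-⅙) + 12/7))²) = 1/(-39619/5228 + (109 + (2 + ⅔ + 12/7))²) = 1/(-39619/5228 + (109 + 92/21)²) = 1/(-39619/5228 + (2381/21)²) = 1/(-39619/5228 + 5669161/441) = 1/(29620901729/2305548) = 2305548/29620901729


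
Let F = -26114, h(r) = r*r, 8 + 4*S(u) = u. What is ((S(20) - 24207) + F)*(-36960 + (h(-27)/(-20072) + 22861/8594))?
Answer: 80195593902137963/43124692 ≈ 1.8596e+9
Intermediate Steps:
S(u) = -2 + u/4
h(r) = r²
((S(20) - 24207) + F)*(-36960 + (h(-27)/(-20072) + 22861/8594)) = (((-2 + (¼)*20) - 24207) - 26114)*(-36960 + ((-27)²/(-20072) + 22861/8594)) = (((-2 + 5) - 24207) - 26114)*(-36960 + (729*(-1/20072) + 22861*(1/8594))) = ((3 - 24207) - 26114)*(-36960 + (-729/20072 + 22861/8594)) = (-24204 - 26114)*(-36960 + 226300483/86249384) = -50318*(-3187550932157/86249384) = 80195593902137963/43124692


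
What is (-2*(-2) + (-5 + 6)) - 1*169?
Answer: -164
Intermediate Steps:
(-2*(-2) + (-5 + 6)) - 1*169 = (4 + 1) - 169 = 5 - 169 = -164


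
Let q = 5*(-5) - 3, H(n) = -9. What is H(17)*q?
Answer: 252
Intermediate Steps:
q = -28 (q = -25 - 3 = -28)
H(17)*q = -9*(-28) = 252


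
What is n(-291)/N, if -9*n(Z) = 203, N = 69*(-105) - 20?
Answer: 203/65385 ≈ 0.0031047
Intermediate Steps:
N = -7265 (N = -7245 - 20 = -7265)
n(Z) = -203/9 (n(Z) = -1/9*203 = -203/9)
n(-291)/N = -203/9/(-7265) = -203/9*(-1/7265) = 203/65385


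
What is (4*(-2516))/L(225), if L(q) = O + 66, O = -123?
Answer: 10064/57 ≈ 176.56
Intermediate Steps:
L(q) = -57 (L(q) = -123 + 66 = -57)
(4*(-2516))/L(225) = (4*(-2516))/(-57) = -10064*(-1/57) = 10064/57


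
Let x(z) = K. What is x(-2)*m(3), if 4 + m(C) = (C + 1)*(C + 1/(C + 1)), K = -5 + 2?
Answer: -27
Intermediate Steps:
K = -3
x(z) = -3
m(C) = -4 + (1 + C)*(C + 1/(1 + C)) (m(C) = -4 + (C + 1)*(C + 1/(C + 1)) = -4 + (1 + C)*(C + 1/(1 + C)))
x(-2)*m(3) = -3*(-3 + 3 + 3²) = -3*(-3 + 3 + 9) = -3*9 = -27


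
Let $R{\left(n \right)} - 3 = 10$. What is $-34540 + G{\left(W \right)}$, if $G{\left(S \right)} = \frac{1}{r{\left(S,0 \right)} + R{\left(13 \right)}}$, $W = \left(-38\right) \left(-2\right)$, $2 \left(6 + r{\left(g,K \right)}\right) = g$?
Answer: $- \frac{1554299}{45} \approx -34540.0$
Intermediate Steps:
$R{\left(n \right)} = 13$ ($R{\left(n \right)} = 3 + 10 = 13$)
$r{\left(g,K \right)} = -6 + \frac{g}{2}$
$W = 76$
$G{\left(S \right)} = \frac{1}{7 + \frac{S}{2}}$ ($G{\left(S \right)} = \frac{1}{\left(-6 + \frac{S}{2}\right) + 13} = \frac{1}{7 + \frac{S}{2}}$)
$-34540 + G{\left(W \right)} = -34540 + \frac{2}{14 + 76} = -34540 + \frac{2}{90} = -34540 + 2 \cdot \frac{1}{90} = -34540 + \frac{1}{45} = - \frac{1554299}{45}$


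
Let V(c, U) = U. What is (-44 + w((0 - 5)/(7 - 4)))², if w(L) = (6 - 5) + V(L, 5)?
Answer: 1444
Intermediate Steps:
w(L) = 6 (w(L) = (6 - 5) + 5 = 1 + 5 = 6)
(-44 + w((0 - 5)/(7 - 4)))² = (-44 + 6)² = (-38)² = 1444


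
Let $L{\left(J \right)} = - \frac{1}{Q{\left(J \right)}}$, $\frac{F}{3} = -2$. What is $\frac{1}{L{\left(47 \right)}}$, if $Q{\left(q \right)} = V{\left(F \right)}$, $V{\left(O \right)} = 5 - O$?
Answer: $-11$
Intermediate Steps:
$F = -6$ ($F = 3 \left(-2\right) = -6$)
$Q{\left(q \right)} = 11$ ($Q{\left(q \right)} = 5 - -6 = 5 + 6 = 11$)
$L{\left(J \right)} = - \frac{1}{11}$
$\frac{1}{L{\left(47 \right)}} = \frac{1}{- \frac{1}{11}} = -11$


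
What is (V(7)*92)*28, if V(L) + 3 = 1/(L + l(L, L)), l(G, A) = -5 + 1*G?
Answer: -66976/9 ≈ -7441.8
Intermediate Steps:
l(G, A) = -5 + G
V(L) = -3 + 1/(-5 + 2*L) (V(L) = -3 + 1/(L + (-5 + L)) = -3 + 1/(-5 + 2*L))
(V(7)*92)*28 = ((2*(8 - 3*7)/(-5 + 2*7))*92)*28 = ((2*(8 - 21)/(-5 + 14))*92)*28 = ((2*(-13)/9)*92)*28 = ((2*(⅑)*(-13))*92)*28 = -26/9*92*28 = -2392/9*28 = -66976/9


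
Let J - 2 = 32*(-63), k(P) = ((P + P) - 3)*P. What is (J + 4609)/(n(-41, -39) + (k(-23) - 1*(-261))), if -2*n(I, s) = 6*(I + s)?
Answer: 2595/1628 ≈ 1.5940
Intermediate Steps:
k(P) = P*(-3 + 2*P) (k(P) = (2*P - 3)*P = (-3 + 2*P)*P = P*(-3 + 2*P))
J = -2014 (J = 2 + 32*(-63) = 2 - 2016 = -2014)
n(I, s) = -3*I - 3*s (n(I, s) = -3*(I + s) = -(6*I + 6*s)/2 = -3*I - 3*s)
(J + 4609)/(n(-41, -39) + (k(-23) - 1*(-261))) = (-2014 + 4609)/((-3*(-41) - 3*(-39)) + (-23*(-3 + 2*(-23)) - 1*(-261))) = 2595/((123 + 117) + (-23*(-3 - 46) + 261)) = 2595/(240 + (-23*(-49) + 261)) = 2595/(240 + (1127 + 261)) = 2595/(240 + 1388) = 2595/1628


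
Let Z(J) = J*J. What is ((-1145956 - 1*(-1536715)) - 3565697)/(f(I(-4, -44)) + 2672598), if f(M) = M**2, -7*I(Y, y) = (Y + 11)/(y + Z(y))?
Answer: -11365211260832/9567002847073 ≈ -1.1880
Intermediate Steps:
Z(J) = J**2
I(Y, y) = -(11 + Y)/(7*(y + y**2)) (I(Y, y) = -(Y + 11)/(7*(y + y**2)) = -(11 + Y)/(7*(y + y**2)))
((-1145956 - 1*(-1536715)) - 3565697)/(f(I(-4, -44)) + 2672598) = ((-1145956 - 1*(-1536715)) - 3565697)/(((1/7)*(-11 - 1*(-4))/(-44*(1 - 44)))**2 + 2672598) = ((-1145956 + 1536715) - 3565697)/(((1/7)*(-1/44)*(-11 + 4)/(-43))**2 + 2672598) = (390759 - 3565697)/(((1/7)*(-1/44)*(-1/43)*(-7))**2 + 2672598) = -3174938/((-1/1892)**2 + 2672598) = -3174938/(1/3579664 + 2672598) = -3174938/9567002847073/3579664 = -3174938*3579664/9567002847073 = -11365211260832/9567002847073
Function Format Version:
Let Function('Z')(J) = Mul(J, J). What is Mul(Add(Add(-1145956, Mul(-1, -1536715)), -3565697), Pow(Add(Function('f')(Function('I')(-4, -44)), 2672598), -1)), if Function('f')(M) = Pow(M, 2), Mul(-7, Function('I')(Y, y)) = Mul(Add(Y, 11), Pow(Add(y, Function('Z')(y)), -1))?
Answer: Rational(-11365211260832, 9567002847073) ≈ -1.1880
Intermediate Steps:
Function('Z')(J) = Pow(J, 2)
Function('I')(Y, y) = Mul(Rational(-1, 7), Pow(Add(y, Pow(y, 2)), -1), Add(11, Y)) (Function('I')(Y, y) = Mul(Rational(-1, 7), Mul(Add(Y, 11), Pow(Add(y, Pow(y, 2)), -1))) = Mul(Rational(-1, 7), Mul(Add(11, Y), Pow(Add(y, Pow(y, 2)), -1))) = Mul(Rational(-1, 7), Mul(Pow(Add(y, Pow(y, 2)), -1), Add(11, Y))) = Mul(Rational(-1, 7), Pow(Add(y, Pow(y, 2)), -1), Add(11, Y)))
Mul(Add(Add(-1145956, Mul(-1, -1536715)), -3565697), Pow(Add(Function('f')(Function('I')(-4, -44)), 2672598), -1)) = Mul(Add(Add(-1145956, Mul(-1, -1536715)), -3565697), Pow(Add(Pow(Mul(Rational(1, 7), Pow(-44, -1), Pow(Add(1, -44), -1), Add(-11, Mul(-1, -4))), 2), 2672598), -1)) = Mul(Add(Add(-1145956, 1536715), -3565697), Pow(Add(Pow(Mul(Rational(1, 7), Rational(-1, 44), Pow(-43, -1), Add(-11, 4)), 2), 2672598), -1)) = Mul(Add(390759, -3565697), Pow(Add(Pow(Mul(Rational(1, 7), Rational(-1, 44), Rational(-1, 43), -7), 2), 2672598), -1)) = Mul(-3174938, Pow(Add(Pow(Rational(-1, 1892), 2), 2672598), -1)) = Mul(-3174938, Pow(Add(Rational(1, 3579664), 2672598), -1)) = Mul(-3174938, Pow(Rational(9567002847073, 3579664), -1)) = Mul(-3174938, Rational(3579664, 9567002847073)) = Rational(-11365211260832, 9567002847073)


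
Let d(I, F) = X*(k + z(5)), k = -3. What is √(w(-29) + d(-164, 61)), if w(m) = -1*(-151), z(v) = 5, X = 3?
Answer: √157 ≈ 12.530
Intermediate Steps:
d(I, F) = 6 (d(I, F) = 3*(-3 + 5) = 3*2 = 6)
w(m) = 151
√(w(-29) + d(-164, 61)) = √(151 + 6) = √157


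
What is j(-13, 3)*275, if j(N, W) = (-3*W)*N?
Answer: 32175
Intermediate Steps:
j(N, W) = -3*N*W
j(-13, 3)*275 = -3*(-13)*3*275 = 117*275 = 32175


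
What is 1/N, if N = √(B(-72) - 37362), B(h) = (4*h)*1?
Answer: -I*√1506/7530 ≈ -0.0051537*I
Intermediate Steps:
B(h) = 4*h
N = 5*I*√1506 (N = √(4*(-72) - 37362) = √(-288 - 37362) = √(-37650) = 5*I*√1506 ≈ 194.04*I)
1/N = 1/(5*I*√1506) = -I*√1506/7530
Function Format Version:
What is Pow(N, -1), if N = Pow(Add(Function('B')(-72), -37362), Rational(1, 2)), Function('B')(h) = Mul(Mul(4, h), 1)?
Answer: Mul(Rational(-1, 7530), I, Pow(1506, Rational(1, 2))) ≈ Mul(-0.0051537, I)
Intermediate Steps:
Function('B')(h) = Mul(4, h)
N = Mul(5, I, Pow(1506, Rational(1, 2))) (N = Pow(Add(Mul(4, -72), -37362), Rational(1, 2)) = Pow(Add(-288, -37362), Rational(1, 2)) = Pow(-37650, Rational(1, 2)) = Mul(5, I, Pow(1506, Rational(1, 2))) ≈ Mul(194.04, I))
Pow(N, -1) = Pow(Mul(5, I, Pow(1506, Rational(1, 2))), -1) = Mul(Rational(-1, 7530), I, Pow(1506, Rational(1, 2)))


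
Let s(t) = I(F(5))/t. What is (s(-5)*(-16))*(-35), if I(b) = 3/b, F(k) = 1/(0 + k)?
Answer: -1680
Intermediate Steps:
F(k) = 1/k
s(t) = 15/t (s(t) = (3/(1/5))/t = (3/(⅕))/t = (3*5)/t = 15/t)
(s(-5)*(-16))*(-35) = ((15/(-5))*(-16))*(-35) = ((15*(-⅕))*(-16))*(-35) = -3*(-16)*(-35) = 48*(-35) = -1680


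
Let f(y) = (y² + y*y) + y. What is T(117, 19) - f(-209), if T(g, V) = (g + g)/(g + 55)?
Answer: -7495041/86 ≈ -87152.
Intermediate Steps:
T(g, V) = 2*g/(55 + g) (T(g, V) = (2*g)/(55 + g) = 2*g/(55 + g))
f(y) = y + 2*y² (f(y) = (y² + y²) + y = 2*y² + y = y + 2*y²)
T(117, 19) - f(-209) = 2*117/(55 + 117) - (-209)*(1 + 2*(-209)) = 2*117/172 - (-209)*(1 - 418) = 2*117*(1/172) - (-209)*(-417) = 117/86 - 1*87153 = 117/86 - 87153 = -7495041/86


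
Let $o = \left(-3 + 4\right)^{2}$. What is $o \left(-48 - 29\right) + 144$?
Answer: $67$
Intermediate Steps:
$o = 1$ ($o = 1^{2} = 1$)
$o \left(-48 - 29\right) + 144 = 1 \left(-48 - 29\right) + 144 = 1 \left(-77\right) + 144 = -77 + 144 = 67$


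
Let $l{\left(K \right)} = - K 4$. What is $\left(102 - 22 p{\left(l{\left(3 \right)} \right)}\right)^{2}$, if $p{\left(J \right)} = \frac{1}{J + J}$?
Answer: $\frac{1525225}{144} \approx 10592.0$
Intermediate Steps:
$l{\left(K \right)} = - 4 K$
$p{\left(J \right)} = \frac{1}{2 J}$
$\left(102 - 22 p{\left(l{\left(3 \right)} \right)}\right)^{2} = \left(102 - 22 \frac{1}{2 \left(\left(-4\right) 3\right)}\right)^{2} = \left(102 - 22 \frac{1}{2 \left(-12\right)}\right)^{2} = \left(102 - 22 \cdot \frac{1}{2} \left(- \frac{1}{12}\right)\right)^{2} = \left(102 - - \frac{11}{12}\right)^{2} = \left(102 + \frac{11}{12}\right)^{2} = \left(\frac{1235}{12}\right)^{2} = \frac{1525225}{144}$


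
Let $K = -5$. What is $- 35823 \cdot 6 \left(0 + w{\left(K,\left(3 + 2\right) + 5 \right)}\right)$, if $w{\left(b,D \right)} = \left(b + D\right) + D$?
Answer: $-3224070$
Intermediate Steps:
$w{\left(b,D \right)} = b + 2 D$ ($w{\left(b,D \right)} = \left(D + b\right) + D = b + 2 D$)
$- 35823 \cdot 6 \left(0 + w{\left(K,\left(3 + 2\right) + 5 \right)}\right) = - 35823 \cdot 6 \left(0 - \left(5 - 2 \left(\left(3 + 2\right) + 5\right)\right)\right) = - 35823 \cdot 6 \left(0 - \left(5 - 2 \left(5 + 5\right)\right)\right) = - 35823 \cdot 6 \left(0 + \left(-5 + 2 \cdot 10\right)\right) = - 35823 \cdot 6 \left(0 + \left(-5 + 20\right)\right) = - 35823 \cdot 6 \left(0 + 15\right) = - 35823 \cdot 6 \cdot 15 = \left(-35823\right) 90 = -3224070$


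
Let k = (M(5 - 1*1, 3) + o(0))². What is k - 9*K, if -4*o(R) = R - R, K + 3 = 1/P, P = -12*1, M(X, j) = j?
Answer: 147/4 ≈ 36.750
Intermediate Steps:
P = -12
K = -37/12 (K = -3 + 1/(-12) = -3 - 1/12 = -37/12 ≈ -3.0833)
o(R) = 0 (o(R) = -(R - R)/4 = -¼*0 = 0)
k = 9 (k = (3 + 0)² = 3² = 9)
k - 9*K = 9 - 9*(-37/12) = 9 + 111/4 = 147/4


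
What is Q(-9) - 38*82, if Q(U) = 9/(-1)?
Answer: -3125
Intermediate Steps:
Q(U) = -9 (Q(U) = 9*(-1) = -9)
Q(-9) - 38*82 = -9 - 38*82 = -9 - 3116 = -3125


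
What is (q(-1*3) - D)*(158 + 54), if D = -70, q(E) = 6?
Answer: 16112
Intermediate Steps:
(q(-1*3) - D)*(158 + 54) = (6 - 1*(-70))*(158 + 54) = (6 + 70)*212 = 76*212 = 16112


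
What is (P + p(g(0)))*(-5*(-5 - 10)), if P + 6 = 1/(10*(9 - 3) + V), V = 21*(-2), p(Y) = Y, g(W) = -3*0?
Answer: -2675/6 ≈ -445.83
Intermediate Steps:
g(W) = 0
V = -42
P = -107/18 (P = -6 + 1/(10*(9 - 3) - 42) = -6 + 1/(10*6 - 42) = -6 + 1/(60 - 42) = -6 + 1/18 = -107/18 ≈ -5.9444)
(P + p(g(0)))*(-5*(-5 - 10)) = (-107/18 + 0)*(-5*(-5 - 10)) = -(-535)*(-15)/18 = -107/18*75 = -2675/6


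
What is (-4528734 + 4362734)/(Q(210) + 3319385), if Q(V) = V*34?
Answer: -6640/133061 ≈ -0.049902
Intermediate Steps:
Q(V) = 34*V
(-4528734 + 4362734)/(Q(210) + 3319385) = (-4528734 + 4362734)/(34*210 + 3319385) = -166000/(7140 + 3319385) = -166000/3326525 = -166000*1/3326525 = -6640/133061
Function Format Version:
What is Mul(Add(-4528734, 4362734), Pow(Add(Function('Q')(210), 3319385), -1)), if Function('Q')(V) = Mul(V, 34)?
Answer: Rational(-6640, 133061) ≈ -0.049902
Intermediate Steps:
Function('Q')(V) = Mul(34, V)
Mul(Add(-4528734, 4362734), Pow(Add(Function('Q')(210), 3319385), -1)) = Mul(Add(-4528734, 4362734), Pow(Add(Mul(34, 210), 3319385), -1)) = Mul(-166000, Pow(Add(7140, 3319385), -1)) = Mul(-166000, Pow(3326525, -1)) = Mul(-166000, Rational(1, 3326525)) = Rational(-6640, 133061)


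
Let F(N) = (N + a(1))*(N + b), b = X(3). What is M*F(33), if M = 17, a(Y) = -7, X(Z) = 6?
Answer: 17238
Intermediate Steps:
b = 6
F(N) = (-7 + N)*(6 + N) (F(N) = (N - 7)*(N + 6) = (-7 + N)*(6 + N))
M*F(33) = 17*(-42 + 33² - 1*33) = 17*(-42 + 1089 - 33) = 17*1014 = 17238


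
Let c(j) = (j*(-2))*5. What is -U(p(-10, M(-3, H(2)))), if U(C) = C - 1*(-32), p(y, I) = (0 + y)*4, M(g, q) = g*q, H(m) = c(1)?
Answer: 8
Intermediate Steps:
c(j) = -10*j (c(j) = -2*j*5 = -10*j)
H(m) = -10 (H(m) = -10*1 = -10)
p(y, I) = 4*y (p(y, I) = y*4 = 4*y)
U(C) = 32 + C (U(C) = C + 32 = 32 + C)
-U(p(-10, M(-3, H(2)))) = -(32 + 4*(-10)) = -(32 - 40) = -1*(-8) = 8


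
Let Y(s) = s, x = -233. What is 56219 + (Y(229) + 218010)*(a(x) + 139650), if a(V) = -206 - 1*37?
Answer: 30424100492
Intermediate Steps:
a(V) = -243 (a(V) = -206 - 37 = -243)
56219 + (Y(229) + 218010)*(a(x) + 139650) = 56219 + (229 + 218010)*(-243 + 139650) = 56219 + 218239*139407 = 56219 + 30424044273 = 30424100492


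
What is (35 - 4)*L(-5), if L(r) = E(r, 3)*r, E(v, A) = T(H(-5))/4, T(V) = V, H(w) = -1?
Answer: 155/4 ≈ 38.750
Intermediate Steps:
E(v, A) = -1/4
L(r) = -r/4
(35 - 4)*L(-5) = (35 - 4)*(-1/4*(-5)) = 31*(5/4) = 155/4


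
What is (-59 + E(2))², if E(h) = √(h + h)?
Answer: 3249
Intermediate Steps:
E(h) = √2*√h (E(h) = √(2*h) = √2*√h)
(-59 + E(2))² = (-59 + √2*√2)² = (-59 + 2)² = (-57)² = 3249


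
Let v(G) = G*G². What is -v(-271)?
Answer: 19902511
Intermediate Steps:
v(G) = G³
-v(-271) = -1*(-271)³ = -1*(-19902511) = 19902511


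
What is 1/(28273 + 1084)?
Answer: 1/29357 ≈ 3.4063e-5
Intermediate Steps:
1/(28273 + 1084) = 1/29357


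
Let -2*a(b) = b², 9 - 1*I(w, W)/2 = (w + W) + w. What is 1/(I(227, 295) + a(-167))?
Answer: -2/30849 ≈ -6.4832e-5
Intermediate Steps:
I(w, W) = 18 - 4*w - 2*W (I(w, W) = 18 - 2*((w + W) + w) = 18 - 2*((W + w) + w) = 18 - 2*(W + 2*w) = 18 + (-4*w - 2*W) = 18 - 4*w - 2*W)
a(b) = -b²/2
1/(I(227, 295) + a(-167)) = 1/((18 - 4*227 - 2*295) - ½*(-167)²) = 1/((18 - 908 - 590) - ½*27889) = 1/(-1480 - 27889/2) = 1/(-30849/2) = -2/30849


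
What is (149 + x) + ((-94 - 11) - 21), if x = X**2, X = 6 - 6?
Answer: 23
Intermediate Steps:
X = 0
x = 0 (x = 0**2 = 0)
(149 + x) + ((-94 - 11) - 21) = (149 + 0) + ((-94 - 11) - 21) = 149 + (-105 - 21) = 149 - 126 = 23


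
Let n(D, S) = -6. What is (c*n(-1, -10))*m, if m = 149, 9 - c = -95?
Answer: -92976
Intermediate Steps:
c = 104 (c = 9 - 1*(-95) = 9 + 95 = 104)
(c*n(-1, -10))*m = (104*(-6))*149 = -624*149 = -92976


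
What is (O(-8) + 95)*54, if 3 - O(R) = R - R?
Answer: 5292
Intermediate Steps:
O(R) = 3 (O(R) = 3 - (R - R) = 3 - 1*0 = 3 + 0 = 3)
(O(-8) + 95)*54 = (3 + 95)*54 = 98*54 = 5292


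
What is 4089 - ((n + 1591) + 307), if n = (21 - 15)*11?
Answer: 2125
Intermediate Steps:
n = 66 (n = 6*11 = 66)
4089 - ((n + 1591) + 307) = 4089 - ((66 + 1591) + 307) = 4089 - (1657 + 307) = 4089 - 1*1964 = 4089 - 1964 = 2125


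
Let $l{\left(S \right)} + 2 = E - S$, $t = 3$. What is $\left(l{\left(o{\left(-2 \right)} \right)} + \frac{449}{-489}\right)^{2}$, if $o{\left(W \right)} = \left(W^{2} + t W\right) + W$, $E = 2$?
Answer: $\frac{2271049}{239121} \approx 9.4975$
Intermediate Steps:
$o{\left(W \right)} = W^{2} + 4 W$ ($o{\left(W \right)} = \left(W^{2} + 3 W\right) + W = W^{2} + 4 W$)
$l{\left(S \right)} = - S$ ($l{\left(S \right)} = -2 - \left(-2 + S\right) = - S$)
$\left(l{\left(o{\left(-2 \right)} \right)} + \frac{449}{-489}\right)^{2} = \left(- \left(-2\right) \left(4 - 2\right) + \frac{449}{-489}\right)^{2} = \left(- \left(-2\right) 2 + 449 \left(- \frac{1}{489}\right)\right)^{2} = \left(\left(-1\right) \left(-4\right) - \frac{449}{489}\right)^{2} = \left(4 - \frac{449}{489}\right)^{2} = \left(\frac{1507}{489}\right)^{2} = \frac{2271049}{239121}$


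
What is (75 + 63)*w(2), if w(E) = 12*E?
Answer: 3312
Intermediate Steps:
(75 + 63)*w(2) = (75 + 63)*(12*2) = 138*24 = 3312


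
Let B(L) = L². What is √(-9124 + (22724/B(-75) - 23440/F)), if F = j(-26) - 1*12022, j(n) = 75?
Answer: 4*I*√457530207378049/896025 ≈ 95.488*I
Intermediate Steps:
F = -11947 (F = 75 - 1*12022 = 75 - 12022 = -11947)
√(-9124 + (22724/B(-75) - 23440/F)) = √(-9124 + (22724/((-75)²) - 23440/(-11947))) = √(-9124 + (22724/5625 - 23440*(-1/11947))) = √(-9124 + (22724*(1/5625) + 23440/11947)) = √(-9124 + (22724/5625 + 23440/11947)) = √(-9124 + 403333628/67201875) = √(-612746573872/67201875) = 4*I*√457530207378049/896025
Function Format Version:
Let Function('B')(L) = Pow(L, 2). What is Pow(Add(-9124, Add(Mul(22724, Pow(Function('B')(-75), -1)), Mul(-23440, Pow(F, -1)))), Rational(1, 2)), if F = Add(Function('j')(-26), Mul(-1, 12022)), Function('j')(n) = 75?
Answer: Mul(Rational(4, 896025), I, Pow(457530207378049, Rational(1, 2))) ≈ Mul(95.488, I)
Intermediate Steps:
F = -11947 (F = Add(75, Mul(-1, 12022)) = Add(75, -12022) = -11947)
Pow(Add(-9124, Add(Mul(22724, Pow(Function('B')(-75), -1)), Mul(-23440, Pow(F, -1)))), Rational(1, 2)) = Pow(Add(-9124, Add(Mul(22724, Pow(Pow(-75, 2), -1)), Mul(-23440, Pow(-11947, -1)))), Rational(1, 2)) = Pow(Add(-9124, Add(Mul(22724, Pow(5625, -1)), Mul(-23440, Rational(-1, 11947)))), Rational(1, 2)) = Pow(Add(-9124, Add(Mul(22724, Rational(1, 5625)), Rational(23440, 11947))), Rational(1, 2)) = Pow(Add(-9124, Add(Rational(22724, 5625), Rational(23440, 11947))), Rational(1, 2)) = Pow(Add(-9124, Rational(403333628, 67201875)), Rational(1, 2)) = Pow(Rational(-612746573872, 67201875), Rational(1, 2)) = Mul(Rational(4, 896025), I, Pow(457530207378049, Rational(1, 2)))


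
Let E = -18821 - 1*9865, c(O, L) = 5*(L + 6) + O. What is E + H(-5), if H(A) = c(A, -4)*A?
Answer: -28711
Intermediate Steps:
c(O, L) = 30 + O + 5*L (c(O, L) = 5*(6 + L) + O = (30 + 5*L) + O = 30 + O + 5*L)
E = -28686 (E = -18821 - 9865 = -28686)
H(A) = A*(10 + A) (H(A) = (30 + A + 5*(-4))*A = (30 + A - 20)*A = (10 + A)*A = A*(10 + A))
E + H(-5) = -28686 - 5*(10 - 5) = -28686 - 5*5 = -28686 - 25 = -28711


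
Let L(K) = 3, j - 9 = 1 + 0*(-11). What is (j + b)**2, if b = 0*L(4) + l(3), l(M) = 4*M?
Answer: 484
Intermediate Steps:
j = 10 (j = 9 + (1 + 0*(-11)) = 9 + (1 + 0) = 9 + 1 = 10)
b = 12 (b = 0*3 + 4*3 = 0 + 12 = 12)
(j + b)**2 = (10 + 12)**2 = 22**2 = 484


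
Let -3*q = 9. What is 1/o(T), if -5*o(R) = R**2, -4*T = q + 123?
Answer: -1/180 ≈ -0.0055556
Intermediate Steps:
q = -3 (q = -1/3*9 = -3)
T = -30 (T = -(-3 + 123)/4 = -1/4*120 = -30)
o(R) = -R**2/5
1/o(T) = 1/(-1/5*(-30)**2) = 1/(-1/5*900) = 1/(-180) = -1/180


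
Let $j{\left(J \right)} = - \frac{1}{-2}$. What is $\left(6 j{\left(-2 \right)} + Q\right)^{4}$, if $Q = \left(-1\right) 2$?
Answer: $1$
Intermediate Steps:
$j{\left(J \right)} = \frac{1}{2}$ ($j{\left(J \right)} = \left(-1\right) \left(- \frac{1}{2}\right) = \frac{1}{2}$)
$Q = -2$
$\left(6 j{\left(-2 \right)} + Q\right)^{4} = \left(6 \cdot \frac{1}{2} - 2\right)^{4} = \left(3 - 2\right)^{4} = 1^{4} = 1$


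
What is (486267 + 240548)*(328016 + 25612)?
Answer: 257022134820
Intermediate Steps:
(486267 + 240548)*(328016 + 25612) = 726815*353628 = 257022134820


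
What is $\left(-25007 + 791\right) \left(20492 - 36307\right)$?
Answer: $382976040$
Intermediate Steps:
$\left(-25007 + 791\right) \left(20492 - 36307\right) = \left(-24216\right) \left(-15815\right) = 382976040$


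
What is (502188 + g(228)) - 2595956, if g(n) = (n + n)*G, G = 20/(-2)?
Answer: -2098328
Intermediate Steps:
G = -10 (G = 20*(-½) = -10)
g(n) = -20*n (g(n) = (n + n)*(-10) = (2*n)*(-10) = -20*n)
(502188 + g(228)) - 2595956 = (502188 - 20*228) - 2595956 = (502188 - 4560) - 2595956 = 497628 - 2595956 = -2098328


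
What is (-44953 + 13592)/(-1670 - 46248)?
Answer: 31361/47918 ≈ 0.65447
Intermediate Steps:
(-44953 + 13592)/(-1670 - 46248) = -31361/(-47918) = -31361*(-1/47918) = 31361/47918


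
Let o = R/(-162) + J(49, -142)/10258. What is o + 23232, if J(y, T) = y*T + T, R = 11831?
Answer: 19242166037/830898 ≈ 23158.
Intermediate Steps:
J(y, T) = T + T*y (J(y, T) = T*y + T = T + T*y)
o = -61256299/830898 (o = 11831/(-162) - 142*(1 + 49)/10258 = 11831*(-1/162) - 142*50*(1/10258) = -11831/162 - 7100*1/10258 = -11831/162 - 3550/5129 = -61256299/830898 ≈ -73.723)
o + 23232 = -61256299/830898 + 23232 = 19242166037/830898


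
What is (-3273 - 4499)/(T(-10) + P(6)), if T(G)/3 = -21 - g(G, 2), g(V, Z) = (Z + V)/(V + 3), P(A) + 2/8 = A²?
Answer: 217616/859 ≈ 253.34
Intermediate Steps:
P(A) = -¼ + A²
g(V, Z) = (V + Z)/(3 + V)
T(G) = -63 - 3*(2 + G)/(3 + G) (T(G) = 3*(-21 - (G + 2)/(3 + G)) = 3*(-21 - (2 + G)/(3 + G)) = -63 - 3*(2 + G)/(3 + G))
(-3273 - 4499)/(T(-10) + P(6)) = (-3273 - 4499)/(3*(-65 - 22*(-10))/(3 - 10) + (-¼ + 6²)) = -7772/(3*(-65 + 220)/(-7) + (-¼ + 36)) = -7772/(3*(-⅐)*155 + 143/4) = -7772/(-465/7 + 143/4) = -7772/(-859/28) = -7772*(-28/859) = 217616/859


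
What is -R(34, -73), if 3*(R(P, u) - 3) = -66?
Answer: 19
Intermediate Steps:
R(P, u) = -19 (R(P, u) = 3 + (1/3)*(-66) = 3 - 22 = -19)
-R(34, -73) = -1*(-19) = 19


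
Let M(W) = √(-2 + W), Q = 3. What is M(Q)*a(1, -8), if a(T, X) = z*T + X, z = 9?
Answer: 1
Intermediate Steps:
a(T, X) = X + 9*T (a(T, X) = 9*T + X = X + 9*T)
M(Q)*a(1, -8) = √(-2 + 3)*(-8 + 9*1) = √1*(-8 + 9) = 1*1 = 1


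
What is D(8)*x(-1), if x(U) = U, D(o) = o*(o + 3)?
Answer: -88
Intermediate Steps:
D(o) = o*(3 + o)
D(8)*x(-1) = (8*(3 + 8))*(-1) = (8*11)*(-1) = 88*(-1) = -88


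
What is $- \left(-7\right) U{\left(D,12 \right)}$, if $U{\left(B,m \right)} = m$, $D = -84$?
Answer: $84$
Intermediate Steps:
$- \left(-7\right) U{\left(D,12 \right)} = - \left(-7\right) 12 = \left(-1\right) \left(-84\right) = 84$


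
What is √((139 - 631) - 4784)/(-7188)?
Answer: -I*√1319/3594 ≈ -0.010105*I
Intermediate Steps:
√((139 - 631) - 4784)/(-7188) = √(-492 - 4784)*(-1/7188) = √(-5276)*(-1/7188) = (2*I*√1319)*(-1/7188) = -I*√1319/3594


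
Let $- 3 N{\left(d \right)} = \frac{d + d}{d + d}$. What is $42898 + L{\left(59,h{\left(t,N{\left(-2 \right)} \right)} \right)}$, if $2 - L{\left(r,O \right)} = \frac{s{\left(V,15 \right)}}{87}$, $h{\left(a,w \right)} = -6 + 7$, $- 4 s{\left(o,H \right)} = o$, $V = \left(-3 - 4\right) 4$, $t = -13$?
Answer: $\frac{3732293}{87} \approx 42900.0$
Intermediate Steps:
$V = -28$ ($V = \left(-7\right) 4 = -28$)
$s{\left(o,H \right)} = - \frac{o}{4}$
$N{\left(d \right)} = - \frac{1}{3}$ ($N{\left(d \right)} = - \frac{\left(d + d\right) \frac{1}{d + d}}{3} = - \frac{2 d \frac{1}{2 d}}{3} = \left(- \frac{1}{3}\right) 1 = - \frac{1}{3}$)
$h{\left(a,w \right)} = 1$
$L{\left(r,O \right)} = \frac{167}{87}$ ($L{\left(r,O \right)} = 2 - \frac{\left(- \frac{1}{4}\right) \left(-28\right)}{87} = 2 - 7 \cdot \frac{1}{87} = 2 - \frac{7}{87} = \frac{167}{87}$)
$42898 + L{\left(59,h{\left(t,N{\left(-2 \right)} \right)} \right)} = 42898 + \frac{167}{87} = \frac{3732293}{87}$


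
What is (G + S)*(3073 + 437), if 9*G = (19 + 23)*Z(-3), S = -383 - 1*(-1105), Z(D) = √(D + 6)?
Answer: 2534220 + 16380*√3 ≈ 2.5626e+6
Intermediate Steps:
Z(D) = √(6 + D)
S = 722 (S = -383 + 1105 = 722)
G = 14*√3/3 (G = ((19 + 23)*√(6 - 3))/9 = (42*√3)/9 = 14*√3/3 ≈ 8.0829)
(G + S)*(3073 + 437) = (14*√3/3 + 722)*(3073 + 437) = (722 + 14*√3/3)*3510 = 2534220 + 16380*√3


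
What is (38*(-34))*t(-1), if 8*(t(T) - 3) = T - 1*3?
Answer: -3230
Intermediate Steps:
t(T) = 21/8 + T/8 (t(T) = 3 + (T - 1*3)/8 = 3 + (T - 3)/8 = 3 + (-3 + T)/8 = 3 + (-3/8 + T/8) = 21/8 + T/8)
(38*(-34))*t(-1) = (38*(-34))*(21/8 + (⅛)*(-1)) = -1292*(21/8 - ⅛) = -1292*5/2 = -3230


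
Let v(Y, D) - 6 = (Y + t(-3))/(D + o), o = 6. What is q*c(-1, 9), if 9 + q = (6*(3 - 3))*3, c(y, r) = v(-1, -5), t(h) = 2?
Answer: -63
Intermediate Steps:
v(Y, D) = 6 + (2 + Y)/(6 + D) (v(Y, D) = 6 + (Y + 2)/(D + 6) = 6 + (2 + Y)/(6 + D))
c(y, r) = 7 (c(y, r) = (38 - 1 + 6*(-5))/(6 - 5) = (38 - 1 - 30)/1 = 1*7 = 7)
q = -9 (q = -9 + (6*(3 - 3))*3 = -9 + (6*0)*3 = -9 + 0*3 = -9 + 0 = -9)
q*c(-1, 9) = -9*7 = -63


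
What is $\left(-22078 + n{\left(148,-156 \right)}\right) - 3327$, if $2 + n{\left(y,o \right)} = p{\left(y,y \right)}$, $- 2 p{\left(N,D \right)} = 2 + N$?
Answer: $-25482$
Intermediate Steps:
$p{\left(N,D \right)} = -1 - \frac{N}{2}$ ($p{\left(N,D \right)} = - \frac{2 + N}{2} = -1 - \frac{N}{2}$)
$n{\left(y,o \right)} = -3 - \frac{y}{2}$ ($n{\left(y,o \right)} = -2 - \left(1 + \frac{y}{2}\right) = -3 - \frac{y}{2}$)
$\left(-22078 + n{\left(148,-156 \right)}\right) - 3327 = \left(-22078 - 77\right) - 3327 = -22155 - 3327 = -25482$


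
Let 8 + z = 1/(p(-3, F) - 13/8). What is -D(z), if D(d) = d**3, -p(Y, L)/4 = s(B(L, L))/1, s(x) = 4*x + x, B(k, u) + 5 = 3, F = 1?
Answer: 14670139392/28934443 ≈ 507.01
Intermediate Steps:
B(k, u) = -2 (B(k, u) = -5 + 3 = -2)
s(x) = 5*x
p(Y, L) = 40 (p(Y, L) = -4*5*(-2)/1 = -(-40) = -4*(-10) = 40)
z = -2448/307 (z = -8 + 1/(40 - 13/8) = -8 + 1/(307/8) = -8 + 8/307 = -2448/307 ≈ -7.9739)
-D(z) = -(-2448/307)**3 = -1*(-14670139392/28934443) = 14670139392/28934443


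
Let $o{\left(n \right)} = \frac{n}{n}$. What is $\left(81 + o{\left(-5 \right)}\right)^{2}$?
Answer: $6724$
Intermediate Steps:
$o{\left(n \right)} = 1$
$\left(81 + o{\left(-5 \right)}\right)^{2} = \left(81 + 1\right)^{2} = 82^{2} = 6724$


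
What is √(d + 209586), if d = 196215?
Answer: 3*√45089 ≈ 637.03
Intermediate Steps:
√(d + 209586) = √(196215 + 209586) = √405801 = 3*√45089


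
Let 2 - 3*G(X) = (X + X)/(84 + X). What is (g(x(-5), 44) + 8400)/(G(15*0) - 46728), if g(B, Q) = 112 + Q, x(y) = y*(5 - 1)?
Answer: -414/2261 ≈ -0.18310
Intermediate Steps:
x(y) = 4*y (x(y) = y*4 = 4*y)
G(X) = 2/3 - 2*X/(3*(84 + X)) (G(X) = 2/3 - (X + X)/(3*(84 + X)) = 2/3 - 2*X/(3*(84 + X)))
(g(x(-5), 44) + 8400)/(G(15*0) - 46728) = ((112 + 44) + 8400)/(56/(84 + 15*0) - 46728) = (156 + 8400)/(56/(84 + 0) - 46728) = 8556/(56/84 - 46728) = 8556/(56*(1/84) - 46728) = 8556/(2/3 - 46728) = 8556/(-140182/3) = 8556*(-3/140182) = -414/2261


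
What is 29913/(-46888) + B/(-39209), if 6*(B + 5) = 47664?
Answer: -1545102649/1838431592 ≈ -0.84045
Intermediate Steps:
B = 7939 (B = -5 + (1/6)*47664 = -5 + 7944 = 7939)
29913/(-46888) + B/(-39209) = 29913/(-46888) + 7939/(-39209) = 29913*(-1/46888) + 7939*(-1/39209) = -29913/46888 - 7939/39209 = -1545102649/1838431592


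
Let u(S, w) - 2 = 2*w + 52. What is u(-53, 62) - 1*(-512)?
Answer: 690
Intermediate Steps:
u(S, w) = 54 + 2*w (u(S, w) = 2 + (2*w + 52) = 2 + (52 + 2*w) = 54 + 2*w)
u(-53, 62) - 1*(-512) = (54 + 2*62) - 1*(-512) = (54 + 124) + 512 = 178 + 512 = 690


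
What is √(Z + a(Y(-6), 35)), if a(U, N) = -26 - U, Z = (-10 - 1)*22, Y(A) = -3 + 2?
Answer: I*√267 ≈ 16.34*I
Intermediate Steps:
Y(A) = -1
Z = -242 (Z = -11*22 = -242)
√(Z + a(Y(-6), 35)) = √(-242 + (-26 - 1*(-1))) = √(-242 + (-26 + 1)) = √(-242 - 25) = √(-267) = I*√267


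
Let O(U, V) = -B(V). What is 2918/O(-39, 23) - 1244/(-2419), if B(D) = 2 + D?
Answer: -7027542/60475 ≈ -116.21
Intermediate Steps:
O(U, V) = -2 - V (O(U, V) = -(2 + V) = -2 - V)
2918/O(-39, 23) - 1244/(-2419) = 2918/(-2 - 1*23) - 1244/(-2419) = 2918/(-2 - 23) - 1244*(-1/2419) = 2918/(-25) + 1244/2419 = 2918*(-1/25) + 1244/2419 = -2918/25 + 1244/2419 = -7027542/60475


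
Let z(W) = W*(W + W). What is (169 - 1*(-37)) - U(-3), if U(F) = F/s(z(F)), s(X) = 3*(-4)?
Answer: 823/4 ≈ 205.75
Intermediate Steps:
z(W) = 2*W² (z(W) = W*(2*W) = 2*W²)
s(X) = -12
U(F) = -F/12 (U(F) = F/(-12) = F*(-1/12) = -F/12)
(169 - 1*(-37)) - U(-3) = (169 - 1*(-37)) - (-1)*(-3)/12 = (169 + 37) - 1*¼ = 206 - ¼ = 823/4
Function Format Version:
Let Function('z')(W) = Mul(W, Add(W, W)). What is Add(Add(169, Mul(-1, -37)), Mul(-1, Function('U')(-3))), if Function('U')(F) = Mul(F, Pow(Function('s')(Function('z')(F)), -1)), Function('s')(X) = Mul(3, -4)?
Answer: Rational(823, 4) ≈ 205.75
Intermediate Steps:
Function('z')(W) = Mul(2, Pow(W, 2)) (Function('z')(W) = Mul(W, Mul(2, W)) = Mul(2, Pow(W, 2)))
Function('s')(X) = -12
Function('U')(F) = Mul(Rational(-1, 12), F) (Function('U')(F) = Mul(F, Pow(-12, -1)) = Mul(F, Rational(-1, 12)) = Mul(Rational(-1, 12), F))
Add(Add(169, Mul(-1, -37)), Mul(-1, Function('U')(-3))) = Add(Add(169, Mul(-1, -37)), Mul(-1, Mul(Rational(-1, 12), -3))) = Add(Add(169, 37), Mul(-1, Rational(1, 4))) = Add(206, Rational(-1, 4)) = Rational(823, 4)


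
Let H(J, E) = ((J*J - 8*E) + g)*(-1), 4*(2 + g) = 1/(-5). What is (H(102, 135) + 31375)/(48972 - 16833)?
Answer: 441061/642780 ≈ 0.68618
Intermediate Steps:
g = -41/20 (g = -2 + (¼)/(-5) = -2 + (¼)*(-⅕) = -2 - 1/20 = -41/20 ≈ -2.0500)
H(J, E) = 41/20 - J² + 8*E (H(J, E) = ((J*J - 8*E) - 41/20)*(-1) = ((J² - 8*E) - 41/20)*(-1) = (-41/20 + J² - 8*E)*(-1) = 41/20 - J² + 8*E)
(H(102, 135) + 31375)/(48972 - 16833) = ((41/20 - 1*102² + 8*135) + 31375)/(48972 - 16833) = ((41/20 - 1*10404 + 1080) + 31375)/32139 = ((41/20 - 10404 + 1080) + 31375)*(1/32139) = (-186439/20 + 31375)*(1/32139) = (441061/20)*(1/32139) = 441061/642780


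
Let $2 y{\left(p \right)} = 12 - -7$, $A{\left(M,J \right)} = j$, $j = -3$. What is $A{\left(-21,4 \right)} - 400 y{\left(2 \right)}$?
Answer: $-3803$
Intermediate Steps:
$A{\left(M,J \right)} = -3$
$y{\left(p \right)} = \frac{19}{2}$ ($y{\left(p \right)} = \frac{12 - -7}{2} = \frac{12 + 7}{2} = \frac{1}{2} \cdot 19 = \frac{19}{2}$)
$A{\left(-21,4 \right)} - 400 y{\left(2 \right)} = -3 - 3800 = -3803$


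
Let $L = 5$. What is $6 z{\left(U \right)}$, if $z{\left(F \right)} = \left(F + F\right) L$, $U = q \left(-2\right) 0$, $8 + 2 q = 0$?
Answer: $0$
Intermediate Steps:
$q = -4$ ($q = -4 + \frac{1}{2} \cdot 0 = -4 + 0 = -4$)
$U = 0$ ($U = \left(-4\right) \left(-2\right) 0 = 8 \cdot 0 = 0$)
$z{\left(F \right)} = 10 F$ ($z{\left(F \right)} = \left(F + F\right) 5 = 2 F 5 = 10 F$)
$6 z{\left(U \right)} = 6 \cdot 10 \cdot 0 = 6 \cdot 0 = 0$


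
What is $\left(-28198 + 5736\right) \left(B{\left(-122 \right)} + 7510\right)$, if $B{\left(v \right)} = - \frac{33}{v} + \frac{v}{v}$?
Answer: $- \frac{10291807625}{61} \approx -1.6872 \cdot 10^{8}$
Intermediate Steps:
$B{\left(v \right)} = 1 - \frac{33}{v}$ ($B{\left(v \right)} = - \frac{33}{v} + 1 = 1 - \frac{33}{v}$)
$\left(-28198 + 5736\right) \left(B{\left(-122 \right)} + 7510\right) = \left(-28198 + 5736\right) \left(\frac{-33 - 122}{-122} + 7510\right) = - 22462 \left(\left(- \frac{1}{122}\right) \left(-155\right) + 7510\right) = - 22462 \left(\frac{155}{122} + 7510\right) = \left(-22462\right) \frac{916375}{122} = - \frac{10291807625}{61}$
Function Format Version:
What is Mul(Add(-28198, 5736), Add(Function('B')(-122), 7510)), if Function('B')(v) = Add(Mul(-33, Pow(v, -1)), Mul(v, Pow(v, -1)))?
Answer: Rational(-10291807625, 61) ≈ -1.6872e+8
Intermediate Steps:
Function('B')(v) = Add(1, Mul(-33, Pow(v, -1))) (Function('B')(v) = Add(Mul(-33, Pow(v, -1)), 1) = Add(1, Mul(-33, Pow(v, -1))))
Mul(Add(-28198, 5736), Add(Function('B')(-122), 7510)) = Mul(Add(-28198, 5736), Add(Mul(Pow(-122, -1), Add(-33, -122)), 7510)) = Mul(-22462, Add(Mul(Rational(-1, 122), -155), 7510)) = Mul(-22462, Add(Rational(155, 122), 7510)) = Mul(-22462, Rational(916375, 122)) = Rational(-10291807625, 61)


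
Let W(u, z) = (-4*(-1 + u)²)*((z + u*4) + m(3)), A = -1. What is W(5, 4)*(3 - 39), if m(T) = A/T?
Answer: 54528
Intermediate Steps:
m(T) = -1/T
W(u, z) = -4*(-1 + u)²*(-⅓ + z + 4*u) (W(u, z) = (-4*(-1 + u)²)*((z + u*4) - 1/3) = (-4*(-1 + u)²)*((z + 4*u) - 1*⅓) = (-4*(-1 + u)²)*((z + 4*u) - ⅓) = (-4*(-1 + u)²)*(-⅓ + z + 4*u) = -4*(-1 + u)²*(-⅓ + z + 4*u))
W(5, 4)*(3 - 39) = ((-1 + 5)²*(4/3 - 16*5 - 4*4))*(3 - 39) = (4²*(4/3 - 80 - 16))*(-36) = (16*(-284/3))*(-36) = -4544/3*(-36) = 54528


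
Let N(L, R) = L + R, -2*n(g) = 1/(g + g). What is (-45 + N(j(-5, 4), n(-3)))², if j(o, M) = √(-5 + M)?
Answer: 290377/144 - 539*I/6 ≈ 2016.5 - 89.833*I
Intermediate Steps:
n(g) = -1/(4*g) (n(g) = -1/(2*(g + g)) = -1/(2*g)/2 = -1/(4*g))
(-45 + N(j(-5, 4), n(-3)))² = (-45 + (√(-5 + 4) - ¼/(-3)))² = (-45 + (√(-1) - ¼*(-⅓)))² = (-45 + (I + 1/12))² = (-45 + (1/12 + I))² = (-539/12 + I)²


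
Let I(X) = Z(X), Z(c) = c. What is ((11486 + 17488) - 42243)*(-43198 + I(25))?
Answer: 572862537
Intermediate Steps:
I(X) = X
((11486 + 17488) - 42243)*(-43198 + I(25)) = ((11486 + 17488) - 42243)*(-43198 + 25) = (28974 - 42243)*(-43173) = -13269*(-43173) = 572862537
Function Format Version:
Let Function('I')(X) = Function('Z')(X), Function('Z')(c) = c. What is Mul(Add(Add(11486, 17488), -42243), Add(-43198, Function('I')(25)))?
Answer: 572862537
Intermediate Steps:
Function('I')(X) = X
Mul(Add(Add(11486, 17488), -42243), Add(-43198, Function('I')(25))) = Mul(Add(Add(11486, 17488), -42243), Add(-43198, 25)) = Mul(Add(28974, -42243), -43173) = Mul(-13269, -43173) = 572862537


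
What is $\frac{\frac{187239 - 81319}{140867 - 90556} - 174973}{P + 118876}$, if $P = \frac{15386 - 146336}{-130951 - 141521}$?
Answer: $- \frac{399760050536396}{271599845077207} \approx -1.4719$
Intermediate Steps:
$P = \frac{21825}{45412}$ ($P = - \frac{130950}{-272472} = \left(-130950\right) \left(- \frac{1}{272472}\right) = \frac{21825}{45412} \approx 0.4806$)
$\frac{\frac{187239 - 81319}{140867 - 90556} - 174973}{P + 118876} = \frac{\frac{187239 - 81319}{140867 - 90556} - 174973}{\frac{21825}{45412} + 118876} = \frac{\frac{105920}{50311} - 174973}{\frac{5398418737}{45412}} = \left(105920 \cdot \frac{1}{50311} - 174973\right) \frac{45412}{5398418737} = \left(\frac{105920}{50311} - 174973\right) \frac{45412}{5398418737} = \left(- \frac{8802960683}{50311}\right) \frac{45412}{5398418737} = - \frac{399760050536396}{271599845077207}$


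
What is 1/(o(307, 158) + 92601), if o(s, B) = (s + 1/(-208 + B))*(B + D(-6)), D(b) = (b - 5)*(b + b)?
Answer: 5/908126 ≈ 5.5058e-6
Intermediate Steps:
D(b) = 2*b*(-5 + b) (D(b) = (-5 + b)*(2*b) = 2*b*(-5 + b))
o(s, B) = (132 + B)*(s + 1/(-208 + B)) (o(s, B) = (s + 1/(-208 + B))*(B + 2*(-6)*(-5 - 6)) = (s + 1/(-208 + B))*(B + 2*(-6)*(-11)) = (s + 1/(-208 + B))*(B + 132) = (s + 1/(-208 + B))*(132 + B) = (132 + B)*(s + 1/(-208 + B)))
1/(o(307, 158) + 92601) = 1/((132 + 158 - 27456*307 + 307*158² - 76*158*307)/(-208 + 158) + 92601) = 1/((132 + 158 - 8428992 + 307*24964 - 3686456)/(-50) + 92601) = 1/(-(132 + 158 - 8428992 + 7663948 - 3686456)/50 + 92601) = 1/(-1/50*(-4451210) + 92601) = 1/(445121/5 + 92601) = 1/(908126/5) = 5/908126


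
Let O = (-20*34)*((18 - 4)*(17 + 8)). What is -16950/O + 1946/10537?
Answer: 12835003/50156120 ≈ 0.25590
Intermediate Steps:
O = -238000 (O = -9520*25 = -680*350 = -238000)
-16950/O + 1946/10537 = -16950/(-238000) + 1946/10537 = -16950*(-1/238000) + 1946*(1/10537) = 339/4760 + 1946/10537 = 12835003/50156120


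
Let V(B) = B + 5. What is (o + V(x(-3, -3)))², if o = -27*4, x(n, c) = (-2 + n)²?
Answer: 6084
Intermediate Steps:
o = -108
V(B) = 5 + B
(o + V(x(-3, -3)))² = (-108 + (5 + (-2 - 3)²))² = (-108 + (5 + (-5)²))² = (-108 + (5 + 25))² = (-108 + 30)² = (-78)² = 6084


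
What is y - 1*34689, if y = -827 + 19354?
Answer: -16162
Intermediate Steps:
y = 18527
y - 1*34689 = 18527 - 1*34689 = 18527 - 34689 = -16162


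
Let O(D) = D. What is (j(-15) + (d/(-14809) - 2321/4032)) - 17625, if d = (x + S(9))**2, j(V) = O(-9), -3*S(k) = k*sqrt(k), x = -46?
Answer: -1052970733481/59709888 ≈ -17635.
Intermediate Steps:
S(k) = -k**(3/2)/3 (S(k) = -k*sqrt(k)/3 = -k**(3/2)/3)
j(V) = -9
d = 3025 (d = (-46 - 9**(3/2)/3)**2 = (-46 - 1/3*27)**2 = (-46 - 9)**2 = (-55)**2 = 3025)
(j(-15) + (d/(-14809) - 2321/4032)) - 17625 = (-9 + (3025/(-14809) - 2321/4032)) - 17625 = (-9 + (3025*(-1/14809) - 2321*1/4032)) - 17625 = (-9 + (-3025/14809 - 2321/4032)) - 17625 = (-9 - 46568489/59709888) - 17625 = -583957481/59709888 - 17625 = -1052970733481/59709888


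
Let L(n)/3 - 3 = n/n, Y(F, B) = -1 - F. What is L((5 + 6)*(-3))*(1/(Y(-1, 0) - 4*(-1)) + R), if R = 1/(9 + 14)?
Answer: 81/23 ≈ 3.5217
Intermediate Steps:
R = 1/23 ≈ 0.043478
L(n) = 12 (L(n) = 9 + 3*(n/n) = 9 + 3*1 = 9 + 3 = 12)
L((5 + 6)*(-3))*(1/(Y(-1, 0) - 4*(-1)) + R) = 12*(1/((-1 - 1*(-1)) - 4*(-1)) + 1/23) = 12*(1/((-1 + 1) + 4) + 1/23) = 12*(1/(0 + 4) + 1/23) = 12*(1/4 + 1/23) = 12*(¼ + 1/23) = 12*(27/92) = 81/23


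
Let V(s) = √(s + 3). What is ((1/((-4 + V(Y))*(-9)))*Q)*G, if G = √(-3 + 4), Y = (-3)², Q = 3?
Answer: ⅓ + √3/6 ≈ 0.62201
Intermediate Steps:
Y = 9
V(s) = √(3 + s)
G = 1 (G = √1 = 1)
((1/((-4 + V(Y))*(-9)))*Q)*G = ((1/(-4 + √(3 + 9)*(-9)))*3)*1 = ((-⅑/(-4 + √12))*3)*1 = ((-⅑/(-4 + 2*√3))*3)*1 = (-1/(9*(-4 + 2*√3))*3)*1 = -1/(3*(-4 + 2*√3))*1 = -1/(3*(-4 + 2*√3))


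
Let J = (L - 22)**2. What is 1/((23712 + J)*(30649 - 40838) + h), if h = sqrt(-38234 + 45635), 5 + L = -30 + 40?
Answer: -244546189/59802838554416320 - sqrt(7401)/59802838554416320 ≈ -4.0892e-9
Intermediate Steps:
L = 5 (L = -5 + (-30 + 40) = -5 + 10 = 5)
J = 289 (J = (5 - 22)**2 = (-17)**2 = 289)
h = sqrt(7401) ≈ 86.029
1/((23712 + J)*(30649 - 40838) + h) = 1/((23712 + 289)*(30649 - 40838) + sqrt(7401)) = 1/(24001*(-10189) + sqrt(7401)) = 1/(-244546189 + sqrt(7401))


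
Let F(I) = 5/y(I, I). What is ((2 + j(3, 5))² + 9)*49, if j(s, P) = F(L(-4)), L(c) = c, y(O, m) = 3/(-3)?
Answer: 882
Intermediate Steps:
y(O, m) = -1 (y(O, m) = 3*(-⅓) = -1)
F(I) = -5 (F(I) = 5/(-1) = 5*(-1) = -5)
j(s, P) = -5
((2 + j(3, 5))² + 9)*49 = ((2 - 5)² + 9)*49 = ((-3)² + 9)*49 = (9 + 9)*49 = 18*49 = 882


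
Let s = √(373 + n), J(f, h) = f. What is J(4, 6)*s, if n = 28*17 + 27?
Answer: 8*√219 ≈ 118.39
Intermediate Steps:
n = 503 (n = 476 + 27 = 503)
s = 2*√219 (s = √(373 + 503) = √876 = 2*√219 ≈ 29.597)
J(4, 6)*s = 4*(2*√219) = 8*√219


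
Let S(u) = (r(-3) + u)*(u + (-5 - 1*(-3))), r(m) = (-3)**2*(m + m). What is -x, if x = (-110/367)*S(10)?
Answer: -38720/367 ≈ -105.50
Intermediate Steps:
r(m) = 18*m (r(m) = 9*(2*m) = 18*m)
S(u) = (-54 + u)*(-2 + u) (S(u) = (18*(-3) + u)*(u + (-5 - 1*(-3))) = (-54 + u)*(u + (-5 + 3)) = (-54 + u)*(u - 2) = (-54 + u)*(-2 + u))
x = 38720/367 (x = (-110/367)*(108 + 10**2 - 56*10) = (-110*1/367)*(108 + 100 - 560) = -110/367*(-352) = 38720/367 ≈ 105.50)
-x = -1*38720/367 = -38720/367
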